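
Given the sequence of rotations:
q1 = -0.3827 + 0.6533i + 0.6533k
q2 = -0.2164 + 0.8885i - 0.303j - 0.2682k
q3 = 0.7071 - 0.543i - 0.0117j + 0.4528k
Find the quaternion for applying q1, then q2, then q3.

q2 · q1 = -0.3224 - 0.6794i - 0.6397j + 0.1592k
q3 · q2 · q1 = -0.6765 - 0.0175i - 0.6697j + 0.306k
-0.6765 - 0.0175i - 0.6697j + 0.306k


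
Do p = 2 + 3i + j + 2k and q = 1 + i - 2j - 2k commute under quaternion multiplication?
No: pq = 5 + 7i + 5j - 9k ≠ 5 + 3i - 11j + 5k = qp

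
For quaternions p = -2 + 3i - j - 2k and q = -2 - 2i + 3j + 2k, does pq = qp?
No: pq = 17 + 2i - 6j + 7k ≠ 17 - 6i - 2j - 7k = qp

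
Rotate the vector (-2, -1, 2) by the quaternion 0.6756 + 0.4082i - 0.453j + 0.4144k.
(-0.11, -2.558, -1.564)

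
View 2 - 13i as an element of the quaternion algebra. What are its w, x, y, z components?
2 - 13i + 0j + 0k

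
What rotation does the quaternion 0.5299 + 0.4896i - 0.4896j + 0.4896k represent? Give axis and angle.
axis = (√3/3, -√3/3, √3/3), θ = 116°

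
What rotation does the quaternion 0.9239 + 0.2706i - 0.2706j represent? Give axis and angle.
axis = (√2/2, -√2/2, 0), θ = π/4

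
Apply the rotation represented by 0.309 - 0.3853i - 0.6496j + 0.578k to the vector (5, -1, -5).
(1.53, 6.818, 1.474)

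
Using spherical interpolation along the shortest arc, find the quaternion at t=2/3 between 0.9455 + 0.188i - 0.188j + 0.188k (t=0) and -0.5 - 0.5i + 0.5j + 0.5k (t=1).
0.7291 + 0.4375i - 0.4375j - 0.2927k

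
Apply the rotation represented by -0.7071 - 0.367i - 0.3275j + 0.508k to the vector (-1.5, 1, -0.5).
(0.51, 1.357, 1.182)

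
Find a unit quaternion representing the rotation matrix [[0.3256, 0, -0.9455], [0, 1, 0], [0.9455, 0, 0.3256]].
0.8141 - 0.5807j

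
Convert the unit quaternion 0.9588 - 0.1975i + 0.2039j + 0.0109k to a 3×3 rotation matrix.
[[0.9166, -0.1014, 0.3867], [-0.0596, 0.9217, 0.3832], [-0.3953, -0.3743, 0.8388]]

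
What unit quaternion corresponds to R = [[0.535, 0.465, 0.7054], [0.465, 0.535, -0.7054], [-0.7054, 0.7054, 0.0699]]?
0.7314 + 0.4822i + 0.4822j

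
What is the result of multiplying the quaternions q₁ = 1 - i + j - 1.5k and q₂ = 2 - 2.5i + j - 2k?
-4.5 - 5i + 4.75j - 3.5k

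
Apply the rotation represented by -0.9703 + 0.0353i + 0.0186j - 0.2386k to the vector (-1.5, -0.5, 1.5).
(-1.177, -1.049, 1.505)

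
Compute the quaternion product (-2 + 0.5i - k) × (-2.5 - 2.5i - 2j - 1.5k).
4.75 + 1.75i + 7.25j + 4.5k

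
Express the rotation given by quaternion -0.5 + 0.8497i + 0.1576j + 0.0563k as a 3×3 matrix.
[[0.944, 0.3241, -0.0619], [0.2115, -0.4503, 0.8674], [0.2533, -0.832, -0.4937]]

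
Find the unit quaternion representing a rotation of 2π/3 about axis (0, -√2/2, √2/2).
0.5 - 0.6124j + 0.6124k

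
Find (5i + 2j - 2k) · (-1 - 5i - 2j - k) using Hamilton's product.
27 - 11i + 13j + 2k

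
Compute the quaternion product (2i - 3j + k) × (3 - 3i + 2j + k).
11 + i - 14j - 2k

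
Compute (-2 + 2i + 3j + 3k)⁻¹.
-0.0769 - 0.0769i - 0.1154j - 0.1154k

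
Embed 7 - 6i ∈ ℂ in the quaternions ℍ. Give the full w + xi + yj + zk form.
7 - 6i + 0j + 0k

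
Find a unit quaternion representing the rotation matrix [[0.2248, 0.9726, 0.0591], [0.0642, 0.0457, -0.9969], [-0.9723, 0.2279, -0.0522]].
0.5519 + 0.5548i + 0.4672j - 0.4115k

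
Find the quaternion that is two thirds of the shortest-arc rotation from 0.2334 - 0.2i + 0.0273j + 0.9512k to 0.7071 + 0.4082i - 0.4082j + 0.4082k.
0.6238 + 0.2258i - 0.2951j + 0.6876k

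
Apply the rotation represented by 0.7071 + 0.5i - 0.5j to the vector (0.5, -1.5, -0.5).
(1.354, -0.646, -0.707)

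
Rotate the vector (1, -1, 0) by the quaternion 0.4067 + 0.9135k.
(0.074, 1.412, 0)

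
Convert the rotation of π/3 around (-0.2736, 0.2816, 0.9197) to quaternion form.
0.866 - 0.1368i + 0.1408j + 0.4598k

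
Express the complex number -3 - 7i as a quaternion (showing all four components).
-3 - 7i + 0j + 0k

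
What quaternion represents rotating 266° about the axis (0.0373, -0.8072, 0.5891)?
-0.682 + 0.0273i - 0.5903j + 0.4308k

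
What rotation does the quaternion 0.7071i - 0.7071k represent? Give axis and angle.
axis = (√2/2, 0, -√2/2), θ = π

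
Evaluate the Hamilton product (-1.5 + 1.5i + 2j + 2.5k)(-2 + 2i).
-6i + j - 9k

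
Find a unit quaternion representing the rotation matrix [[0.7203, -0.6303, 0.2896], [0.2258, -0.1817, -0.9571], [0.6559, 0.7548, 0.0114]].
0.6225 + 0.6875i - 0.1471j + 0.3438k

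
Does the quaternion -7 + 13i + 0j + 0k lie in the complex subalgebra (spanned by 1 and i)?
Yes. The quaternion -7 + 13i has j- and k-coefficients y = z = 0, so it lies in the complex subalgebra spanned by 1 and i.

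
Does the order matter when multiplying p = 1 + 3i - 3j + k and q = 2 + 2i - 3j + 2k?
Yes: pq = -15 + 5i - 13j + k ≠ -15 + 11i - 5j + 7k = qp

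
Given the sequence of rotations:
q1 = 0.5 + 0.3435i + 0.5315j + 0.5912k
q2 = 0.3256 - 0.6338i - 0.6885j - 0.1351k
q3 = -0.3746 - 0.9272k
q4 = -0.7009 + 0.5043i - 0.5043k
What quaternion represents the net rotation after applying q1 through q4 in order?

q2 · q1 = 0.8263 - 0.5403i + 0.1571j + 0.0246k
q3 · q2 · q1 = -0.2867 + 0.3481i + 0.4421j - 0.7754k
q4 · q3 · q2 · q1 = -0.3656 - 0.1656i - 0.0944j + 0.911k
-0.3656 - 0.1656i - 0.0944j + 0.911k


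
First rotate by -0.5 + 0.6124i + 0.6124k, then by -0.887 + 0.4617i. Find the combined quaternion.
0.1608 - 0.774i - 0.2827j - 0.5432k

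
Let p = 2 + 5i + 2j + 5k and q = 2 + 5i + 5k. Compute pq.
-46 + 30i + 4j + 10k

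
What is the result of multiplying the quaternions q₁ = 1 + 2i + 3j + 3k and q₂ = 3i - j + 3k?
-12 + 15i + 2j - 8k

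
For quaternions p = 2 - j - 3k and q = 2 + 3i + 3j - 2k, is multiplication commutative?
No: pq = 1 + 17i - 5j - 7k ≠ 1 - 5i + 13j - 13k = qp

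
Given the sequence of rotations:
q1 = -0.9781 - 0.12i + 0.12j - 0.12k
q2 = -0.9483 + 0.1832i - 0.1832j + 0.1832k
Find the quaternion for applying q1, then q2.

q2 · q1 = 0.9935 - 0.0654i + 0.0654j - 0.0654k
0.9935 - 0.0654i + 0.0654j - 0.0654k


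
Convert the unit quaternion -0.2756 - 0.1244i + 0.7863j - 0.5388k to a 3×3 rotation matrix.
[[-0.8171, -0.4926, -0.2994], [0.1014, 0.3884, -0.9159], [0.5675, -0.7787, -0.2675]]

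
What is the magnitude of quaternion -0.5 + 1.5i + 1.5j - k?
2.398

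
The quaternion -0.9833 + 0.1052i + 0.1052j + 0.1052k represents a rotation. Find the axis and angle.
axis = (√3/3, √3/3, √3/3), θ = 339°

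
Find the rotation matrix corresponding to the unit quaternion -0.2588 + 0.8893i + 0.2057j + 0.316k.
[[0.7157, 0.5294, 0.4556], [0.2023, -0.7814, 0.5903], [0.6685, -0.3303, -0.6663]]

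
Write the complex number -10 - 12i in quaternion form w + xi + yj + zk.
-10 - 12i + 0j + 0k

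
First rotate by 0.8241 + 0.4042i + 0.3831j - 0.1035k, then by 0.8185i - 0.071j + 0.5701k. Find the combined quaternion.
-0.2446 + 0.4635i + 0.2566j + 0.8121k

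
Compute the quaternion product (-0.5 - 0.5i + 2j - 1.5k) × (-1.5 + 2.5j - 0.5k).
-5 + 3.5i - 4.5j + 1.25k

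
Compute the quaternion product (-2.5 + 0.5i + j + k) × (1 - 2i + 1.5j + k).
-4 + 5i - 5.25j + 1.25k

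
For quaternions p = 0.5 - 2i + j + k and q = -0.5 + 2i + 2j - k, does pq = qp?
No: pq = 2.75 - i + 0.5j - 7k ≠ 2.75 + 5i + 0.5j + 5k = qp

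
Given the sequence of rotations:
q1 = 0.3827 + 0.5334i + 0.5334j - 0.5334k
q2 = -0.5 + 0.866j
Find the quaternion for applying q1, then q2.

q2 · q1 = -0.6533 - 0.7286i + 0.0647j - 0.1952k
-0.6533 - 0.7286i + 0.0647j - 0.1952k


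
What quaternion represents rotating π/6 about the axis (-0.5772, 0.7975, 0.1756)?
0.9659 - 0.1494i + 0.2064j + 0.0454k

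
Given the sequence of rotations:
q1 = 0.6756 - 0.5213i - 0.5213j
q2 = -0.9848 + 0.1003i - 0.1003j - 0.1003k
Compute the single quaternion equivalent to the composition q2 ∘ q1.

q2 · q1 = -0.6653 + 0.5289i + 0.4979j - 0.1723k
-0.6653 + 0.5289i + 0.4979j - 0.1723k


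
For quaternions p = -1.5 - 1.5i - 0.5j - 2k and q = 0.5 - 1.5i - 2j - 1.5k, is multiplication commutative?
No: pq = -7 - 1.75i + 3.5j + 3.5k ≠ -7 + 4.75i + 2j - k = qp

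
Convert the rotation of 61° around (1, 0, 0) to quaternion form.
0.8616 + 0.5075i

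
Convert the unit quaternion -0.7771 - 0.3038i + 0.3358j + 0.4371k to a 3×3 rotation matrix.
[[0.3924, 0.4753, -0.7875], [-0.8834, 0.4333, -0.1786], [0.2563, 0.7657, 0.5899]]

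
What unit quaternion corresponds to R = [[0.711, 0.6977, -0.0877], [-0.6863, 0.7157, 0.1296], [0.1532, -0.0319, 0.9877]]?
0.9239 - 0.0437i - 0.0652j - 0.3745k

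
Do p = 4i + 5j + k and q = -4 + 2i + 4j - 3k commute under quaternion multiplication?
No: pq = -25 - 35i - 6j + 2k ≠ -25 + 3i - 34j - 10k = qp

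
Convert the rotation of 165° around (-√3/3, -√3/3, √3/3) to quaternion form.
0.1305 - 0.5724i - 0.5724j + 0.5724k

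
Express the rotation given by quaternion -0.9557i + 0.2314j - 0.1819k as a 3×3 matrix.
[[0.8267, -0.4423, 0.3477], [-0.4423, -0.8929, -0.0842], [0.3477, -0.0842, -0.9338]]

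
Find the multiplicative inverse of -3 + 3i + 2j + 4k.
-0.0789 - 0.0789i - 0.0526j - 0.1053k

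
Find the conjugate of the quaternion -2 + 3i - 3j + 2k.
-2 - 3i + 3j - 2k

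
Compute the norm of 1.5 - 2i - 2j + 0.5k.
3.24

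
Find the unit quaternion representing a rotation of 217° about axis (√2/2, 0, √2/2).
-0.3173 + 0.6706i + 0.6706k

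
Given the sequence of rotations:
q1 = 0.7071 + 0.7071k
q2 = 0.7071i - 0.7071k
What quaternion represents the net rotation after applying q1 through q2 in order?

q2 · q1 = 0.5 + 0.5i - 0.5j - 0.5k
0.5 + 0.5i - 0.5j - 0.5k


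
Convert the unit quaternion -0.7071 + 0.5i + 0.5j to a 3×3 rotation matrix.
[[0.5, 0.5, -0.7071], [0.5, 0.5, 0.7071], [0.7071, -0.7071, 0]]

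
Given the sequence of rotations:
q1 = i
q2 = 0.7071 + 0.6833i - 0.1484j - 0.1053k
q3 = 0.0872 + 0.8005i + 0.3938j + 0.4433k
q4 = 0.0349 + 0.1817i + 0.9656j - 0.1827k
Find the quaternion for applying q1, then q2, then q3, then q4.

q2 · q1 = -0.6833 + 0.7071i - 0.1053j + 0.1484k
q3 · q2 · q1 = -0.6499 - 0.3802i - 0.0836j - 0.6527k
q4 · q3 · q2 · q1 = 0.0079 - 0.7769i - 0.4424j + 0.4479k
0.0079 - 0.7769i - 0.4424j + 0.4479k


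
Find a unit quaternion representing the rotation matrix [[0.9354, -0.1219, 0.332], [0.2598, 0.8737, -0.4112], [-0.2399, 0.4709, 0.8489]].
0.9563 + 0.2306i + 0.1495j + 0.0998k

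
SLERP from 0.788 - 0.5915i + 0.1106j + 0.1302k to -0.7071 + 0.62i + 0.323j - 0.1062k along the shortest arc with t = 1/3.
0.778 - 0.6147i - 0.0358j + 0.1249k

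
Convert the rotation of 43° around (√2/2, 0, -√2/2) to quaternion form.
0.9304 + 0.2592i - 0.2592k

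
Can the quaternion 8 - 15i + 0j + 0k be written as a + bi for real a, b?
Yes. The quaternion 8 - 15i has j- and k-coefficients y = z = 0, so it lies in the complex subalgebra spanned by 1 and i.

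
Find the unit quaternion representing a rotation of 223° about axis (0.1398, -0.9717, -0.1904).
-0.3665 + 0.1301i - 0.9041j - 0.1772k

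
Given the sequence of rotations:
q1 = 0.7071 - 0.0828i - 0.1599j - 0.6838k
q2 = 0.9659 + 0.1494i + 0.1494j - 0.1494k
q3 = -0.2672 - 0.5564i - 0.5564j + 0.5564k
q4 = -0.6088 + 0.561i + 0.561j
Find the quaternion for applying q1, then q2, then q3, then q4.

q2 · q1 = 0.6171 - 0.1004i + 0.0657j - 0.7776k
q3 · q2 · q1 = 0.2485 + 0.0796i - 0.8494j + 0.4587k
q4 · q3 · q2 · q1 = 0.2806 + 0.3483i + 0.3992j - 0.8004k
0.2806 + 0.3483i + 0.3992j - 0.8004k


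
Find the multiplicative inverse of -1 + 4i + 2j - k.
-0.0455 - 0.1818i - 0.0909j + 0.0455k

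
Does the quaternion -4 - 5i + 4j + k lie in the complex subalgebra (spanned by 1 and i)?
No. The quaternion -4 - 5i + 4j + k has j-coefficient y = 4 and k-coefficient z = 1, not both zero, so it does not lie in the complex subalgebra spanned by 1 and i.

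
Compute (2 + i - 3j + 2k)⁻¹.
0.1111 - 0.0556i + 0.1667j - 0.1111k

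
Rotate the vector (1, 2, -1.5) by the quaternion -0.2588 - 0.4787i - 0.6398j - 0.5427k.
(-1.021, 0.129, 2.488)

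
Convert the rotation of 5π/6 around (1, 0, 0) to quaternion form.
0.2588 + 0.9659i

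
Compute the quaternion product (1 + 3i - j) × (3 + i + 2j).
2 + 10i - j + 7k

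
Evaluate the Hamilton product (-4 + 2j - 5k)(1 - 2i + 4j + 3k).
3 + 34i - 4j - 13k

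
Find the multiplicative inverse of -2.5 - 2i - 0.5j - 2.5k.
-0.1493 + 0.1194i + 0.0299j + 0.1493k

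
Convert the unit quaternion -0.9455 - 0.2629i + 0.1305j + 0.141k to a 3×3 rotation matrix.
[[0.9262, 0.198, -0.3209], [-0.3352, 0.822, -0.4603], [0.1726, 0.5339, 0.8277]]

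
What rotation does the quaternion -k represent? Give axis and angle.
axis = (0, 0, -1), θ = π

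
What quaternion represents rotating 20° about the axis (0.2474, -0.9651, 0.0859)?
0.9848 + 0.043i - 0.1676j + 0.0149k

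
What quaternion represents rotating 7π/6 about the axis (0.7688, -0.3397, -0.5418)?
-0.2588 + 0.7426i - 0.3281j - 0.5233k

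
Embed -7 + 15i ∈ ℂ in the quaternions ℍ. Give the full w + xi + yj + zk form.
-7 + 15i + 0j + 0k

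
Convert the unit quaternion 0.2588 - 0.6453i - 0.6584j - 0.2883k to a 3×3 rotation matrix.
[[-0.0332, 0.999, 0.0313], [0.7005, 0.0009, 0.7136], [0.7129, 0.0456, -0.6998]]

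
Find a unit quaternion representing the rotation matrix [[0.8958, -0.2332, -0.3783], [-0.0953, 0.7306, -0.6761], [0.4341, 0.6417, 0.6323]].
0.9026 + 0.365i - 0.225j + 0.0382k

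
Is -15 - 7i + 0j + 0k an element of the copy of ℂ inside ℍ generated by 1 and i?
Yes. The quaternion -15 - 7i has j- and k-coefficients y = z = 0, so it lies in the complex subalgebra spanned by 1 and i.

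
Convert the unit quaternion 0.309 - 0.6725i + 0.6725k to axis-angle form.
axis = (-√2/2, 0, √2/2), θ = 144°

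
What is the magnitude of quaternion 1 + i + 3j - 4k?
√27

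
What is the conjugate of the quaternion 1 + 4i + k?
1 - 4i - k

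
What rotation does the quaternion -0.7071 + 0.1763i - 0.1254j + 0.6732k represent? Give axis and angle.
axis = (0.2493, -0.1773, 0.952), θ = 3π/2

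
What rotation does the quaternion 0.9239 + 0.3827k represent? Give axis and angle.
axis = (0, 0, 1), θ = π/4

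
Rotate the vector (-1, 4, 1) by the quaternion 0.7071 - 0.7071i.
(-1, 1, -4)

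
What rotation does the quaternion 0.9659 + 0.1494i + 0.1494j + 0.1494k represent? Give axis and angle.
axis = (√3/3, √3/3, √3/3), θ = π/6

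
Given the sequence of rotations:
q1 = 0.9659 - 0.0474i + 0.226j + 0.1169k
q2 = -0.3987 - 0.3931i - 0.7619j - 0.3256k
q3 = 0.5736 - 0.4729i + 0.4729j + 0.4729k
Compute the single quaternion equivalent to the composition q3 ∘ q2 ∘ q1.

q2 · q1 = -0.1935 - 0.3763i - 0.7646j - 0.4861k
q3 · q2 · q1 = 0.3025 + 0.0074i - 0.9379j + 0.1692k
0.3025 + 0.0074i - 0.9379j + 0.1692k


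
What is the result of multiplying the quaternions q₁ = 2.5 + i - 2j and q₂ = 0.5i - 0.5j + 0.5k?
-1.5 + 0.25i - 1.75j + 1.75k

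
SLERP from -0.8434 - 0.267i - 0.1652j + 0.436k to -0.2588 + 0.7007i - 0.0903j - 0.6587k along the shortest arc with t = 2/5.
-0.4862 - 0.5622i - 0.0746j + 0.6648k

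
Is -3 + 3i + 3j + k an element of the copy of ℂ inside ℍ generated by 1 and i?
No. The quaternion -3 + 3i + 3j + k has j-coefficient y = 3 and k-coefficient z = 1, not both zero, so it does not lie in the complex subalgebra spanned by 1 and i.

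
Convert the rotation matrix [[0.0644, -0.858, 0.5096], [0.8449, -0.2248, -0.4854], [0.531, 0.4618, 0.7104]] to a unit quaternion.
0.6225 + 0.3804i - 0.0086j + 0.6839k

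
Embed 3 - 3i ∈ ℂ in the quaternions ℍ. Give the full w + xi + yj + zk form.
3 - 3i + 0j + 0k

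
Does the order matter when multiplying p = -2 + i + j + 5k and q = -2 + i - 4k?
Yes: pq = 23 - 8i + 7j - 3k ≠ 23 - 11j - k = qp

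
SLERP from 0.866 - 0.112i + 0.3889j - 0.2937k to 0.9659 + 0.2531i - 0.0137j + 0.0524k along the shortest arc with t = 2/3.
0.9799 + 0.136i + 0.129j - 0.0682k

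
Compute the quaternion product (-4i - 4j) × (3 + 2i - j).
4 - 12i - 12j + 12k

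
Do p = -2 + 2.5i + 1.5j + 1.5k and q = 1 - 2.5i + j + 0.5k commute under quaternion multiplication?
No: pq = 2 + 6.75i - 5.5j + 6.75k ≠ 2 + 8.25i + 4.5j - 5.75k = qp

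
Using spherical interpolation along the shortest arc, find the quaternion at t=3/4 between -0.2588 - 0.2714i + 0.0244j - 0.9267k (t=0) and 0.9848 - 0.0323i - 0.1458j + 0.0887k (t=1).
-0.9166 - 0.0599i + 0.1312j - 0.373k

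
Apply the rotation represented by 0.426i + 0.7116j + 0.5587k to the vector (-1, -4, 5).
(0.592, 3.318, -5.535)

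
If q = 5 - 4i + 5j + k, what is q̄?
5 + 4i - 5j - k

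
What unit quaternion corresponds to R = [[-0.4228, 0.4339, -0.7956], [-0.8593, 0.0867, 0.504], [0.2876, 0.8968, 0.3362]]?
0.5 + 0.1964i - 0.5416j - 0.6466k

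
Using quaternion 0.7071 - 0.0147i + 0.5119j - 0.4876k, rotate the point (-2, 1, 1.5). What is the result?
(1.781, 1.216, 1.612)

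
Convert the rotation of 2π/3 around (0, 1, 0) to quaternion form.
0.5 + 0.866j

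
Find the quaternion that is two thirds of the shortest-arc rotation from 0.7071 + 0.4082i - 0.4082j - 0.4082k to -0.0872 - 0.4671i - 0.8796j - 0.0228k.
0.2594 - 0.1963i - 0.9219j - 0.2105k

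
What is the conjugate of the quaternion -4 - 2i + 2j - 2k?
-4 + 2i - 2j + 2k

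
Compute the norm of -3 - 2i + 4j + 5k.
√54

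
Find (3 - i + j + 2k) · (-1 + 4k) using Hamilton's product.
-11 + 5i + 3j + 10k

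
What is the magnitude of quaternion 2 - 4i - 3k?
√29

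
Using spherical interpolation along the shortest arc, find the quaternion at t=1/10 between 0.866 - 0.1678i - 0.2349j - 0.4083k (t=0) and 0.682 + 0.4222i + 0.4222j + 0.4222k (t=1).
0.9219 - 0.1033i - 0.1676j - 0.3336k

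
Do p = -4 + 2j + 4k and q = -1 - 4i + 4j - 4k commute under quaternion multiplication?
No: pq = 12 - 8i - 34j + 20k ≠ 12 + 40i - 2j + 4k = qp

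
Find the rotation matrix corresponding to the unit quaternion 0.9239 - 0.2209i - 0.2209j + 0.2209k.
[[0.8048, -0.3106, -0.5058], [0.5058, 0.8048, 0.3106], [0.3106, -0.5058, 0.8048]]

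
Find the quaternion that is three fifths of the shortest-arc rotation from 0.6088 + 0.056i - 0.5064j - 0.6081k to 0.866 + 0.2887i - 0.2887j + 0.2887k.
0.8699 + 0.2213i - 0.4318j - 0.089k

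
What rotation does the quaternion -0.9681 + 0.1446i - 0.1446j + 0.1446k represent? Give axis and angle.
axis = (√3/3, -√3/3, √3/3), θ = 331°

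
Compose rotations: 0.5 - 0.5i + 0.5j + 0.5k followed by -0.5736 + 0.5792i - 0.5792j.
0.2924 + 0.2868i - 0.866j - 0.2868k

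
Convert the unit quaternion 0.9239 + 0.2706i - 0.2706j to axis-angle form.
axis = (√2/2, -√2/2, 0), θ = π/4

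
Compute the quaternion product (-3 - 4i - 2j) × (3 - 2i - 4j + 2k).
-25 - 10i + 14j + 6k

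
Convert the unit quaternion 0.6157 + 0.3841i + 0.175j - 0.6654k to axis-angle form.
axis = (0.4874, 0.2221, -0.8444), θ = 104°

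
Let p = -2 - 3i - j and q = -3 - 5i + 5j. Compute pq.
-4 + 19i - 7j - 20k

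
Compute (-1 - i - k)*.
-1 + i + k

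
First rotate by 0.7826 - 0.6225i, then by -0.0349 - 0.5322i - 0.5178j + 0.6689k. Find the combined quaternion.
-0.3586 - 0.3948i - 0.8216j + 0.2012k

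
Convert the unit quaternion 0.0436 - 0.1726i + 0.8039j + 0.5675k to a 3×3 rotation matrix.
[[-0.9366, -0.327, -0.1258], [-0.228, 0.2963, 0.9275], [-0.266, 0.8974, -0.3521]]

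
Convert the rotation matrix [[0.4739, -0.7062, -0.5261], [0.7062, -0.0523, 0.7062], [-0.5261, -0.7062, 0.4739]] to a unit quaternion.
0.6884 - 0.5129i + 0.5129k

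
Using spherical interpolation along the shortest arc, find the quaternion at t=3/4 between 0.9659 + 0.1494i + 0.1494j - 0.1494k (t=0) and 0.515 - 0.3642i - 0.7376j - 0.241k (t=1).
0.7376 - 0.2584i - 0.5718j - 0.2495k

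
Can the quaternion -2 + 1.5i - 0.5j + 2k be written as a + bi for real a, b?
No. The quaternion -2 + 1.5i - 0.5j + 2k has j-coefficient y = -0.5 and k-coefficient z = 2, not both zero, so it does not lie in the complex subalgebra spanned by 1 and i.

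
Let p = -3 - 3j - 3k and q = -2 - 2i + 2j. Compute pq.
12 + 12i + 6j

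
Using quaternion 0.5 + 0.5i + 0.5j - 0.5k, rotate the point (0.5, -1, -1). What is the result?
(-1, 1, -0.5)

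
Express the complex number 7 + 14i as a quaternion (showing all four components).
7 + 14i + 0j + 0k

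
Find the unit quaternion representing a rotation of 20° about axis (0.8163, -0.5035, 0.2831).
0.9848 + 0.1417i - 0.0874j + 0.0492k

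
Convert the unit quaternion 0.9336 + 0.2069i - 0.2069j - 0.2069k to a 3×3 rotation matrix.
[[0.8288, 0.3007, -0.4719], [-0.4719, 0.8288, -0.3007], [0.3007, 0.4719, 0.8288]]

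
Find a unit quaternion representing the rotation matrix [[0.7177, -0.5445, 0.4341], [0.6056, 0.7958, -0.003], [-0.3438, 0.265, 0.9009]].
0.9239 + 0.0725i + 0.2105j + 0.3112k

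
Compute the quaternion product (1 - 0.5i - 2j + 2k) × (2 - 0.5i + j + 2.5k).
-1.25 - 8.5i - 2.75j + 5k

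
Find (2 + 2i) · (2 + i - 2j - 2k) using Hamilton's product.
2 + 6i - 8k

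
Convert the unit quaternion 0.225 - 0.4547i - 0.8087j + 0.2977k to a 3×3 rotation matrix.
[[-0.4852, 0.6015, -0.6346], [0.8694, 0.4092, -0.2769], [0.0932, -0.6861, -0.7215]]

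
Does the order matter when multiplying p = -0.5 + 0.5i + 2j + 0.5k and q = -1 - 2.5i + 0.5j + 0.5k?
Yes: pq = 0.5 + 1.5i - 3.75j + 4.5k ≠ 0.5 - 0.75j - 6k = qp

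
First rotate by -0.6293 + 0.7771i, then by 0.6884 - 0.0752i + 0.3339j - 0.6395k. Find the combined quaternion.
-0.3748 + 0.5823i - 0.7071j + 0.143k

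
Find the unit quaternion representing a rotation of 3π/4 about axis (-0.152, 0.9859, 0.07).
0.3827 - 0.1404i + 0.9109j + 0.0647k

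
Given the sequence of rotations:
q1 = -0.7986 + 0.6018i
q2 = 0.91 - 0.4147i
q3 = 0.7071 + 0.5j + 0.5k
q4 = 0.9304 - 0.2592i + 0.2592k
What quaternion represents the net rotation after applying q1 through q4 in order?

q2 · q1 = -0.4772 + 0.8788i
q3 · q2 · q1 = -0.3374 + 0.6214i + 0.2008j - 0.678k
q4 · q3 · q2 · q1 = 0.0229 + 0.6136i + 0.1722j - 0.7703k
0.0229 + 0.6136i + 0.1722j - 0.7703k


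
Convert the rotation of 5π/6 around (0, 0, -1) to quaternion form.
0.2588 - 0.9659k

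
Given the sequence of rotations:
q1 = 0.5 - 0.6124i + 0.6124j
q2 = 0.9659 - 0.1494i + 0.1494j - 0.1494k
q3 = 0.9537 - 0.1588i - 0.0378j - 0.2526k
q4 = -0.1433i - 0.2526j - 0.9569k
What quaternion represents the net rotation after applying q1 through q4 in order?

q2 · q1 = 0.3 - 0.5747i + 0.7577j - 0.0747k
q3 · q2 · q1 = 0.2046 - 0.4015i + 0.8446j - 0.2891k
q4 · q3 · q2 · q1 = -0.1208 + 0.8519i + 0.2911j - 0.4182k
-0.1208 + 0.8519i + 0.2911j - 0.4182k


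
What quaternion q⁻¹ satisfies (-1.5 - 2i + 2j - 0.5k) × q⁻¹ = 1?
-0.1429 + 0.1905i - 0.1905j + 0.0476k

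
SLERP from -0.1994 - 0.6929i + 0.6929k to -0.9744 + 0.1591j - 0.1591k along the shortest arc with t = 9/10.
-0.9811 - 0.103i + 0.1554j - 0.0524k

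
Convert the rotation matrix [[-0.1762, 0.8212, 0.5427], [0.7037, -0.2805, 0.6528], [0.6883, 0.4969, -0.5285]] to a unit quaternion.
-0.061 + 0.6389i + 0.5967j + 0.4817k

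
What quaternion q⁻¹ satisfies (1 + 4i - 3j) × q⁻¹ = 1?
0.0385 - 0.1538i + 0.1154j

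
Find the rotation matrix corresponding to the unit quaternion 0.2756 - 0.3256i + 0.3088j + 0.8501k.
[[-0.6361, -0.6697, -0.3834], [0.2675, -0.6574, 0.7045], [-0.7238, 0.3456, 0.5973]]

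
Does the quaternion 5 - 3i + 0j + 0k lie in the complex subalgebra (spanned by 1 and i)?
Yes. The quaternion 5 - 3i has j- and k-coefficients y = z = 0, so it lies in the complex subalgebra spanned by 1 and i.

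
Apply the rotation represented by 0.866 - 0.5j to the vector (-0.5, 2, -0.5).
(0.183, 2, -0.683)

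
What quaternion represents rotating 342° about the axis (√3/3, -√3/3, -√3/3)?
-0.9877 + 0.0903i - 0.0903j - 0.0903k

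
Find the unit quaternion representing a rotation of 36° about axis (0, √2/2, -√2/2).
0.9511 + 0.2185j - 0.2185k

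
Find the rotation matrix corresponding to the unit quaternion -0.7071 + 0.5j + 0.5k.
[[0, 0.7071, -0.7071], [-0.7071, 0.5, 0.5], [0.7071, 0.5, 0.5]]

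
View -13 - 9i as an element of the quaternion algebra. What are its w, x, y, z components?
-13 - 9i + 0j + 0k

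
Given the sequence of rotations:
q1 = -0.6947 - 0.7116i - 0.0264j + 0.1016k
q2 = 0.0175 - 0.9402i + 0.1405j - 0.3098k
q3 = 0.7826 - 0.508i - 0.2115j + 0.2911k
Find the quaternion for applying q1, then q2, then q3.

q2 · q1 = -0.646 + 0.6468i + 0.2179j + 0.3418k
q3 · q2 · q1 = -0.2304 + 0.6986i + 0.6691j + 0.1055k
-0.2304 + 0.6986i + 0.6691j + 0.1055k


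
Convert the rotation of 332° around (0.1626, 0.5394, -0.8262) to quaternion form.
-0.9703 + 0.0393i + 0.1305j - 0.1999k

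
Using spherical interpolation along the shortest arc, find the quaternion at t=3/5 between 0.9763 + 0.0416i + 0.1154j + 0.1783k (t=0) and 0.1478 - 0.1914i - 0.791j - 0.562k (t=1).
0.4403 + 0.175i + 0.691j + 0.5459k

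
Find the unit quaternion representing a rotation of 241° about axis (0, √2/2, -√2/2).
-0.5075 + 0.6093j - 0.6093k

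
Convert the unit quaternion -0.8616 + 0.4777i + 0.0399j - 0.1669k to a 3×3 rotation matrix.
[[0.9411, -0.2495, -0.2282], [0.3257, 0.4879, 0.8099], [-0.0907, -0.8365, 0.5404]]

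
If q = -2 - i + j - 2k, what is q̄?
-2 + i - j + 2k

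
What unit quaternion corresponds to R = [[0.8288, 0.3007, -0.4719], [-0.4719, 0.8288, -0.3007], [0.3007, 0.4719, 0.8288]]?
0.9336 + 0.2069i - 0.2069j - 0.2069k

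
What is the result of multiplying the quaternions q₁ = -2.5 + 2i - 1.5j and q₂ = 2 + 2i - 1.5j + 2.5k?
-11.25 - 4.75i - 4.25j - 6.25k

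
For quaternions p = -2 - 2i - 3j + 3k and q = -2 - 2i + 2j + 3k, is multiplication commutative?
No: pq = -3 - 7i + 2j - 22k ≠ -3 + 23i + 2j - 2k = qp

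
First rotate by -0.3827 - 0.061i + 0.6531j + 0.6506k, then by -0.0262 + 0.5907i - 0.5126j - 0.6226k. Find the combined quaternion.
0.7859 - 0.1513i - 0.1673j + 0.5757k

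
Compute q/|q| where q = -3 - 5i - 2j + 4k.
-0.4082 - 0.6804i - 0.2722j + 0.5443k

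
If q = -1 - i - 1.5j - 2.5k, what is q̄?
-1 + i + 1.5j + 2.5k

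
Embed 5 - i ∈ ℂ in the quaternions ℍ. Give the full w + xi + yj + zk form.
5 - i + 0j + 0k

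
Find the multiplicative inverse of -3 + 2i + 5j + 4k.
-0.0556 - 0.037i - 0.0926j - 0.0741k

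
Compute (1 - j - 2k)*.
1 + j + 2k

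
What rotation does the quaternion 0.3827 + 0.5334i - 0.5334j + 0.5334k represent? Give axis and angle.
axis = (√3/3, -√3/3, √3/3), θ = 3π/4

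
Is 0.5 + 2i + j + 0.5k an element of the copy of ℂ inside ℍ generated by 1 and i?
No. The quaternion 0.5 + 2i + j + 0.5k has j-coefficient y = 1 and k-coefficient z = 0.5, not both zero, so it does not lie in the complex subalgebra spanned by 1 and i.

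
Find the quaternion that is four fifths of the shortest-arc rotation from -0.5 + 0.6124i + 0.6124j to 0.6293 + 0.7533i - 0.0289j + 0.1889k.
0.4367 + 0.8699i + 0.1489j + 0.1741k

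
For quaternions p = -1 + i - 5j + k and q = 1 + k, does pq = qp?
No: pq = -2 - 4i - 6j ≠ -2 + 6i - 4j = qp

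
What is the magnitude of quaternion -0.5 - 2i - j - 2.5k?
3.391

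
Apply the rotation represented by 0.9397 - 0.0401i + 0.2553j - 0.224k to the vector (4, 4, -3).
(3.186, 1.937, -5.206)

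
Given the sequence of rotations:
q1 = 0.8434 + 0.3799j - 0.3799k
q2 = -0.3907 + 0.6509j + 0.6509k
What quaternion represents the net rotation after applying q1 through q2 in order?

q2 · q1 = -0.3295 - 0.4946i + 0.4005j + 0.6974k
-0.3295 - 0.4946i + 0.4005j + 0.6974k


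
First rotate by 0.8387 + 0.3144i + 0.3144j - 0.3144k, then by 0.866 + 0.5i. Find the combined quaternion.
0.5691 + 0.6916i + 0.4295j - 0.1151k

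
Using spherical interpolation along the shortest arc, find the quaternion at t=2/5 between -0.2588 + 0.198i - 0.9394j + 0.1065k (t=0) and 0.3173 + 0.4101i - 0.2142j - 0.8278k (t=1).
-0.024 + 0.3803i - 0.8444j - 0.3766k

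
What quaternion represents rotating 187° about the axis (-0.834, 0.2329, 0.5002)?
-0.061 - 0.8324i + 0.2325j + 0.4993k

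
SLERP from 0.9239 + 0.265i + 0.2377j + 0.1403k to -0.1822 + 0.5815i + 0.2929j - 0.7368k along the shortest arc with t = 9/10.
0.3191 - 0.5303i - 0.2513j + 0.7442k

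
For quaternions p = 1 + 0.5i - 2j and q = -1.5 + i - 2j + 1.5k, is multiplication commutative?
No: pq = -6 - 2.75i + 0.25j + 2.5k ≠ -6 + 3.25i + 1.75j + 0.5k = qp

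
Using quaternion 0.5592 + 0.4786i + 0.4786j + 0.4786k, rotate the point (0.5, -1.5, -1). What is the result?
(-0.836, 0.448, -1.612)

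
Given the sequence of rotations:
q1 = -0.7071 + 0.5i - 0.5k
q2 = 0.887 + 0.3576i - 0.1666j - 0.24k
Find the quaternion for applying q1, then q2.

q2 · q1 = -0.926 + 0.2739i + 0.1766j - 0.1905k
-0.926 + 0.2739i + 0.1766j - 0.1905k


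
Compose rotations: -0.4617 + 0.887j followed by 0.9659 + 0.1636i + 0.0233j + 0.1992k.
-0.4666 - 0.2522i + 0.846j + 0.0531k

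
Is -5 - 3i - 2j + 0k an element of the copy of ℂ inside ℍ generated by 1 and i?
No. The quaternion -5 - 3i - 2j has j-coefficient y = -2 and k-coefficient z = 0, not both zero, so it does not lie in the complex subalgebra spanned by 1 and i.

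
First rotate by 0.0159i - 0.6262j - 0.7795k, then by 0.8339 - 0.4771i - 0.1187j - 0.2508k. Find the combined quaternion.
-0.2622 - 0.0513i - 0.8981j - 0.3494k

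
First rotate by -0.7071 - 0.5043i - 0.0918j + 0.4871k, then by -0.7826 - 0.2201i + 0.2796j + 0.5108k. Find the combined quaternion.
0.2192 + 0.7334i - 0.2762j - 0.5812k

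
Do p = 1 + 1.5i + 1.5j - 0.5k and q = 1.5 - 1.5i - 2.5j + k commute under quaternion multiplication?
No: pq = 8 + i - j - 1.25k ≠ 8 + 0.5i + 0.5j + 1.75k = qp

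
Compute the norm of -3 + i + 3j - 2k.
√23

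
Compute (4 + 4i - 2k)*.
4 - 4i + 2k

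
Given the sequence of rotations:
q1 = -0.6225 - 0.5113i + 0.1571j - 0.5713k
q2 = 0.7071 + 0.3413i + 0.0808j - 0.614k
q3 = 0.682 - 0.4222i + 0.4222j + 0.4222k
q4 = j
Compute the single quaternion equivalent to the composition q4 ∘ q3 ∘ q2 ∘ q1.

q2 · q1 = -0.6291 - 0.5237i + 0.5697j + 0.0732k
q3 · q2 · q1 = -0.9216 - 0.3012i - 0.0673j - 0.2351k
q4 · q3 · q2 · q1 = 0.0673 - 0.2351i - 0.9216j + 0.3012k
0.0673 - 0.2351i - 0.9216j + 0.3012k


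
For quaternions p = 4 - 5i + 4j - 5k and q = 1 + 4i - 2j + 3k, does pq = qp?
No: pq = 47 + 13i - 9j + k ≠ 47 + 9i + j + 13k = qp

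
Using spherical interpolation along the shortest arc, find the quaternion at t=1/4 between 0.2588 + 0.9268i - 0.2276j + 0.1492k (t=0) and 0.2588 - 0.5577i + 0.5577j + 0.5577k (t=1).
0.134 + 0.9248i - 0.3532j - 0.0451k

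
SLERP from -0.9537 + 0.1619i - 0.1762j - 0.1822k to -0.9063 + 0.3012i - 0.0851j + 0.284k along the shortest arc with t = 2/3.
-0.9488 + 0.2617i - 0.1191j + 0.1308k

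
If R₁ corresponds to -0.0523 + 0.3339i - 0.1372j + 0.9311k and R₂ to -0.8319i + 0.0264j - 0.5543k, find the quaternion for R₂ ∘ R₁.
0.7975 - 0.008i + 0.5881j + 0.1343k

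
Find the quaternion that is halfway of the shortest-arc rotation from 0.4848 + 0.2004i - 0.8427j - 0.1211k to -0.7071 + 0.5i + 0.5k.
0.7383 - 0.1856i - 0.522j - 0.3847k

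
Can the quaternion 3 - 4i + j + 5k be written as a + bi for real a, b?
No. The quaternion 3 - 4i + j + 5k has j-coefficient y = 1 and k-coefficient z = 5, not both zero, so it does not lie in the complex subalgebra spanned by 1 and i.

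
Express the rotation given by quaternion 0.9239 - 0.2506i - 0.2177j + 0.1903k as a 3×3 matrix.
[[0.8328, -0.2425, -0.4976], [0.4607, 0.802, 0.3802], [0.3069, -0.5459, 0.7796]]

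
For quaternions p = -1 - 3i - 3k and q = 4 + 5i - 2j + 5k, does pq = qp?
No: pq = 26 - 23i + 2j - 11k ≠ 26 - 11i + 2j - 23k = qp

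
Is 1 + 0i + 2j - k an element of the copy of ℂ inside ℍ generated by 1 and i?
No. The quaternion 1 + 2j - k has j-coefficient y = 2 and k-coefficient z = -1, not both zero, so it does not lie in the complex subalgebra spanned by 1 and i.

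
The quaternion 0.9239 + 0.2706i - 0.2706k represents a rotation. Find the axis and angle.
axis = (√2/2, 0, -√2/2), θ = π/4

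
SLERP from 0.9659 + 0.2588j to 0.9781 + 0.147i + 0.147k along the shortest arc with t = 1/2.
0.9857 + 0.0745i + 0.1312j + 0.0745k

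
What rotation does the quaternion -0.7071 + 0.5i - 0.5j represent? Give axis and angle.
axis = (√2/2, -√2/2, 0), θ = 3π/2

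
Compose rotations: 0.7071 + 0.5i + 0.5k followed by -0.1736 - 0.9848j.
-0.1228 - 0.5792i - 0.6964j + 0.4056k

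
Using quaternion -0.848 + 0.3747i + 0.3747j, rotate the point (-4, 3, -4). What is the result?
(0.508, -1.508, -6.202)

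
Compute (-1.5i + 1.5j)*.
1.5i - 1.5j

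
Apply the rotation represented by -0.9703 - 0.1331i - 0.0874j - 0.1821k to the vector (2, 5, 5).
(1.277, 4.112, 5.955)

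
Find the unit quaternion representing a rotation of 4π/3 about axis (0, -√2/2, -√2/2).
-0.5 - 0.6124j - 0.6124k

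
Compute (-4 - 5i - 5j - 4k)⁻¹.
-0.0488 + 0.061i + 0.061j + 0.0488k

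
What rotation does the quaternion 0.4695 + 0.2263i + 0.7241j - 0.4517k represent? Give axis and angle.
axis = (0.2563, 0.8201, -0.5116), θ = 124°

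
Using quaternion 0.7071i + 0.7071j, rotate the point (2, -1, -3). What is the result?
(-1, 2, 3)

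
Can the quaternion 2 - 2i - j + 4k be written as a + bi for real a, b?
No. The quaternion 2 - 2i - j + 4k has j-coefficient y = -1 and k-coefficient z = 4, not both zero, so it does not lie in the complex subalgebra spanned by 1 and i.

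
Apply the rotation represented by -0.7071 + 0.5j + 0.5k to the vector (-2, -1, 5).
(-4.243, 3.414, 0.586)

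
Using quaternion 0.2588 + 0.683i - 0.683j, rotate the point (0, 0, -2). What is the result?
(0.707, 0.707, 1.732)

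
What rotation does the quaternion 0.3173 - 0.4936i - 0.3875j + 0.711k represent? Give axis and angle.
axis = (-0.5205, -0.4086, 0.7497), θ = 143°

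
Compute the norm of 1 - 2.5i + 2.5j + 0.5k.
3.708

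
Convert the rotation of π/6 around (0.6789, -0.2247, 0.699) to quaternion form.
0.9659 + 0.1757i - 0.0582j + 0.1809k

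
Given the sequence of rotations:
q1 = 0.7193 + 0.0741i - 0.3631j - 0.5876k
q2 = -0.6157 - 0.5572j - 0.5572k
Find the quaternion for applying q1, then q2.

q2 · q1 = -0.9726 + 0.0795i - 0.2185j + 0.0023k
-0.9726 + 0.0795i - 0.2185j + 0.0023k


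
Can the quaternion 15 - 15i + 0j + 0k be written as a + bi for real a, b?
Yes. The quaternion 15 - 15i has j- and k-coefficients y = z = 0, so it lies in the complex subalgebra spanned by 1 and i.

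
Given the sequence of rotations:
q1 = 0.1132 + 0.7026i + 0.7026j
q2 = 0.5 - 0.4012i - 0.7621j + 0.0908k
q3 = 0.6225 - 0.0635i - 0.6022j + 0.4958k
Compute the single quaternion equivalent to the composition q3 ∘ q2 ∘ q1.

q2 · q1 = 0.8739 + 0.2421i + 0.3288j + 0.2638k
q3 · q2 · q1 = 0.6266 - 0.2267i - 0.1848j + 0.7224k
0.6266 - 0.2267i - 0.1848j + 0.7224k


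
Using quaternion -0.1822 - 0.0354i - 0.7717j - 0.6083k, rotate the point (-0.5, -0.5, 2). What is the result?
(1.198, 1.585, -0.744)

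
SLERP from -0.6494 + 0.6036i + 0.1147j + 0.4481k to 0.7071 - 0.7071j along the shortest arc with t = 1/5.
-0.7206 + 0.5146i + 0.2647j + 0.382k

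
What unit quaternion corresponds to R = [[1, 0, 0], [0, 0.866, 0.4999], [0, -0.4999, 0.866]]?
0.9659 - 0.2588i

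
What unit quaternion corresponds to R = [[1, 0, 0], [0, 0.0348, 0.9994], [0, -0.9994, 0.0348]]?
0.7193 - 0.6947i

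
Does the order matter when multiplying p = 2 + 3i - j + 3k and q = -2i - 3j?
Yes: pq = 3 + 5i - 12j - 11k ≠ 3 - 13i + 11k = qp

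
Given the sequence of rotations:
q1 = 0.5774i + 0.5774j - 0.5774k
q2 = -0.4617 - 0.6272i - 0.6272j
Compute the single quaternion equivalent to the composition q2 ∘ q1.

q2 · q1 = 0.7243 + 0.0956i - 0.6287j + 0.2666k
0.7243 + 0.0956i - 0.6287j + 0.2666k


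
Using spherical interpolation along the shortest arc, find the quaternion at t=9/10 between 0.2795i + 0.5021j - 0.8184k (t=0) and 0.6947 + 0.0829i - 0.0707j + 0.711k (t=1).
-0.6438 - 0.0444i + 0.1238j - 0.7538k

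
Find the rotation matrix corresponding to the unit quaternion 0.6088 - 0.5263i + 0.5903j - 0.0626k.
[[0.2953, -0.5451, 0.7846], [-0.6976, 0.4382, 0.5669], [-0.6529, -0.7147, -0.2509]]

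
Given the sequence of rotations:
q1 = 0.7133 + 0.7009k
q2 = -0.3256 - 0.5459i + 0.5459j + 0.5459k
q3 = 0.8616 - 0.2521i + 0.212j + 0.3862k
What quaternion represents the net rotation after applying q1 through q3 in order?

q2 · q1 = -0.6149 - 0.0068i + 0.772j + 0.1612k
q3 · q2 · q1 = -0.7574 - 0.1148i + 0.5728j - 0.2918k
-0.7574 - 0.1148i + 0.5728j - 0.2918k


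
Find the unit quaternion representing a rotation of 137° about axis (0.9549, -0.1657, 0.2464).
0.3665 + 0.8885i - 0.1542j + 0.2293k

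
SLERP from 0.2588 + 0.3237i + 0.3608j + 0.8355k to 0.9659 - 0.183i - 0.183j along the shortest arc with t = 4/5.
0.9656 - 0.0758i - 0.0652j + 0.2401k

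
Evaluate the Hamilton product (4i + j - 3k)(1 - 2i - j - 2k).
3 - i + 15j - 5k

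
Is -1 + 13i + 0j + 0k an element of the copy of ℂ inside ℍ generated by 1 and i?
Yes. The quaternion -1 + 13i has j- and k-coefficients y = z = 0, so it lies in the complex subalgebra spanned by 1 and i.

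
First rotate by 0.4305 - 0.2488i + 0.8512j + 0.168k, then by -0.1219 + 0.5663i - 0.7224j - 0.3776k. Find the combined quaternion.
0.7668 + 0.4742i - 0.4159j + 0.1193k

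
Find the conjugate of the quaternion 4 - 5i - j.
4 + 5i + j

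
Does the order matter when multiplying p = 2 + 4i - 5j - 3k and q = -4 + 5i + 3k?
Yes: pq = -19 - 21i - 7j + 43k ≠ -19 + 9i + 47j - 7k = qp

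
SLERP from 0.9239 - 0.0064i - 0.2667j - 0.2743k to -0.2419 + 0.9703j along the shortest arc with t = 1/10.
0.8939 - 0.006i - 0.3676j - 0.2566k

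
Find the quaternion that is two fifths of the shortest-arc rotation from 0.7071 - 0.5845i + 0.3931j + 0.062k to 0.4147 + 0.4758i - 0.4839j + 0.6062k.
0.3138 - 0.7076i + 0.5656j - 0.2845k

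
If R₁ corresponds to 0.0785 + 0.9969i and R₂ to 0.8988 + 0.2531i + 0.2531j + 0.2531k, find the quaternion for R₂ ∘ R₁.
-0.1818 + 0.9159i + 0.2722j - 0.2324k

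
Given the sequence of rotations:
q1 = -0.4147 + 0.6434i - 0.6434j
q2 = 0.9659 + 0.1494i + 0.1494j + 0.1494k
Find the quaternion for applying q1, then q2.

q2 · q1 = -0.4006 + 0.6556i - 0.5873j - 0.2542k
-0.4006 + 0.6556i - 0.5873j - 0.2542k


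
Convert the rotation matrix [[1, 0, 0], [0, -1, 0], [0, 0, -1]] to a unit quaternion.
i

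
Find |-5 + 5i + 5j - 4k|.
√91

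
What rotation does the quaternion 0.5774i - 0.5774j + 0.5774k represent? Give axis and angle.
axis = (√3/3, -√3/3, √3/3), θ = π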